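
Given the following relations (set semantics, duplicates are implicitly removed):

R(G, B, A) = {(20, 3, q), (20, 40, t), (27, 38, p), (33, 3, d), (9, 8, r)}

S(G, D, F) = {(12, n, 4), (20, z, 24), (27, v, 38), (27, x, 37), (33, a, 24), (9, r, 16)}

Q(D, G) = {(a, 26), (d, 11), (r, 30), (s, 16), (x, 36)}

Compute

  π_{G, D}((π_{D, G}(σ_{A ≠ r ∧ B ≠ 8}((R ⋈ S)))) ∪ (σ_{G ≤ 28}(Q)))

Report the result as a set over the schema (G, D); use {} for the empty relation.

R ⋈ S (natural join on G): {(20, 3, q, z, 24), (20, 40, t, z, 24), (27, 38, p, v, 38), (27, 38, p, x, 37), (33, 3, d, a, 24), (9, 8, r, r, 16)}
σ[A ≠ r ∧ B ≠ 8]: keep tuples satisfying A ≠ r ∧ B ≠ 8 → {(20, 3, q, z, 24), (20, 40, t, z, 24), (27, 38, p, v, 38), (27, 38, p, x, 37), (33, 3, d, a, 24)}
π[D, G]: project onto (D, G) (1 duplicate(s) eliminated) → {(a, 33), (v, 27), (x, 27), (z, 20)}
σ[G ≤ 28]: keep tuples satisfying G ≤ 28 → {(a, 26), (d, 11), (s, 16)}
Set union of the two operands is {(a, 26), (a, 33), (d, 11), (s, 16), (v, 27), (x, 27), (z, 20)}.
π[G, D]: project onto (G, D) → {(11, d), (16, s), (20, z), (26, a), (27, v), (27, x), (33, a)}

{(11, d), (16, s), (20, z), (26, a), (27, v), (27, x), (33, a)}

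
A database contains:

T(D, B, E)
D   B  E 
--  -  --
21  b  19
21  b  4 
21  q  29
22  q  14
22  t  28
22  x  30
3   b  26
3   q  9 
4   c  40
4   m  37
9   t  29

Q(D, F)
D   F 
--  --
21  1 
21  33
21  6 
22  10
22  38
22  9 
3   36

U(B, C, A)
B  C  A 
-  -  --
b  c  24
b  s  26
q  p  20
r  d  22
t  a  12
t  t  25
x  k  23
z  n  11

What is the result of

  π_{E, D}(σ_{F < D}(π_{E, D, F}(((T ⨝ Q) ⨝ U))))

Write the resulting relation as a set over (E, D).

{(14, 22), (19, 21), (28, 22), (29, 21), (30, 22), (4, 21)}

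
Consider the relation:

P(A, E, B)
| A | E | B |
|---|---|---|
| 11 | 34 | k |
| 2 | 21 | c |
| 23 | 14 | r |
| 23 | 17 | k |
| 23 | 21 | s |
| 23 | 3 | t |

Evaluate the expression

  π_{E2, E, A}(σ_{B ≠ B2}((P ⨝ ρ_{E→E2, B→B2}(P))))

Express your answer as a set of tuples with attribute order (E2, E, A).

ρ[E→E2, B→B2]: schema becomes (A, E2, B2); tuples unchanged.
Joining P and ρ_{E→E2, B→B2}(P) on A yields {(11, 34, k, 34, k), (2, 21, c, 21, c), (23, 14, r, 14, r), (23, 14, r, 17, k), (23, 14, r, 21, s), (23, 14, r, 3, t), (23, 17, k, 14, r), (23, 17, k, 17, k), (23, 17, k, 21, s), (23, 17, k, 3, t), (23, 21, s, 14, r), (23, 21, s, 17, k), (23, 21, s, 21, s), (23, 21, s, 3, t), (23, 3, t, 14, r), (23, 3, t, 17, k), (23, 3, t, 21, s), (23, 3, t, 3, t)}.
σ[B ≠ B2]: keep tuples satisfying B ≠ B2 → {(23, 14, r, 17, k), (23, 14, r, 21, s), (23, 14, r, 3, t), (23, 17, k, 14, r), (23, 17, k, 21, s), (23, 17, k, 3, t), (23, 21, s, 14, r), (23, 21, s, 17, k), (23, 21, s, 3, t), (23, 3, t, 14, r), (23, 3, t, 17, k), (23, 3, t, 21, s)}
Keep only column(s) E2, E, A: {(14, 17, 23), (14, 21, 23), (14, 3, 23), (17, 14, 23), (17, 21, 23), (17, 3, 23), (21, 14, 23), (21, 17, 23), (21, 3, 23), (3, 14, 23), (3, 17, 23), (3, 21, 23)}

{(14, 17, 23), (14, 21, 23), (14, 3, 23), (17, 14, 23), (17, 21, 23), (17, 3, 23), (21, 14, 23), (21, 17, 23), (21, 3, 23), (3, 14, 23), (3, 17, 23), (3, 21, 23)}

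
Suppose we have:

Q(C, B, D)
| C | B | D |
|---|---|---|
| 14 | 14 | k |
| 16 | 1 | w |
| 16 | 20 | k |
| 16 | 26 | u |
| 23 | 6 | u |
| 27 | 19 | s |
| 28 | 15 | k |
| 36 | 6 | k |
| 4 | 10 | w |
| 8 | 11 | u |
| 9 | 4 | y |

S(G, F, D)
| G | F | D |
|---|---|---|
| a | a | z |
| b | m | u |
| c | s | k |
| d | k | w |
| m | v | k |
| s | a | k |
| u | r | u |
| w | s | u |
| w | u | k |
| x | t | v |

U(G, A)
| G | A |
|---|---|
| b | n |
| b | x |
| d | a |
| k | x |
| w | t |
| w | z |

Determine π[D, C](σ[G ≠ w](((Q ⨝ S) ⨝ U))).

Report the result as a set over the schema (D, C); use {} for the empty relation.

{(u, 16), (u, 23), (u, 8), (w, 16), (w, 4)}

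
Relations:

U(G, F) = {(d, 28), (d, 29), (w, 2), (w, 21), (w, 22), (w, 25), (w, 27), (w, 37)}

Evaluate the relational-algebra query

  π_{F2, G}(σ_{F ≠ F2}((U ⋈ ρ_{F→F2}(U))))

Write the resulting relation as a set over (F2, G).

ρ[F→F2]: schema becomes (G, F2); tuples unchanged.
U ⋈ ρ_{F→F2}(U) (natural join on G): {(d, 28, 28), (d, 28, 29), (d, 29, 28), (d, 29, 29), (w, 2, 2), (w, 2, 21), (w, 2, 22), (w, 2, 25), (w, 2, 27), (w, 2, 37), (w, 21, 2), (w, 21, 21), (w, 21, 22), (w, 21, 25), (w, 21, 27), (w, 21, 37), (w, 22, 2), (w, 22, 21), (w, 22, 22), (w, 22, 25), (w, 22, 27), (w, 22, 37), (w, 25, 2), (w, 25, 21), (w, 25, 22), (w, 25, 25), (w, 25, 27), (w, 25, 37), (w, 27, 2), (w, 27, 21), (w, 27, 22), (w, 27, 25), (w, 27, 27), (w, 27, 37), (w, 37, 2), (w, 37, 21), (w, 37, 22), (w, 37, 25), (w, 37, 27), (w, 37, 37)}
Apply σ_{F ≠ F2}; surviving tuples: {(d, 28, 29), (d, 29, 28), (w, 2, 21), (w, 2, 22), (w, 2, 25), (w, 2, 27), (w, 2, 37), (w, 21, 2), (w, 21, 22), (w, 21, 25), (w, 21, 27), (w, 21, 37), (w, 22, 2), (w, 22, 21), (w, 22, 25), (w, 22, 27), (w, 22, 37), (w, 25, 2), (w, 25, 21), (w, 25, 22), (w, 25, 27), (w, 25, 37), (w, 27, 2), (w, 27, 21), (w, 27, 22), (w, 27, 25), (w, 27, 37), (w, 37, 2), (w, 37, 21), (w, 37, 22), (w, 37, 25), (w, 37, 27)}
π_{F2, G} gives {(2, w), (21, w), (22, w), (25, w), (27, w), (28, d), (29, d), (37, w)} (24 duplicate(s) eliminated).

{(2, w), (21, w), (22, w), (25, w), (27, w), (28, d), (29, d), (37, w)}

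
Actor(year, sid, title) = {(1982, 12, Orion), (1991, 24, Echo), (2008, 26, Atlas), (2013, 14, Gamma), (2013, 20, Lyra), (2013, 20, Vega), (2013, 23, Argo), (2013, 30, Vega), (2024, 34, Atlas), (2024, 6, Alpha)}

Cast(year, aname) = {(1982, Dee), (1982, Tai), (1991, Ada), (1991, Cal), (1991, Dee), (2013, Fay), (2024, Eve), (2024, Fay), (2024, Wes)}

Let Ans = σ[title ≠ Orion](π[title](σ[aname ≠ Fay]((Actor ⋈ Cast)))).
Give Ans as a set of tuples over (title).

Natural join on year: {(1982, 12, Orion, Dee), (1982, 12, Orion, Tai), (1991, 24, Echo, Ada), (1991, 24, Echo, Cal), (1991, 24, Echo, Dee), (2013, 14, Gamma, Fay), (2013, 20, Lyra, Fay), (2013, 20, Vega, Fay), (2013, 23, Argo, Fay), (2013, 30, Vega, Fay), (2024, 34, Atlas, Eve), (2024, 34, Atlas, Fay), (2024, 34, Atlas, Wes), (2024, 6, Alpha, Eve), (2024, 6, Alpha, Fay), (2024, 6, Alpha, Wes)}
Selection aname ≠ Fay: {(1982, 12, Orion, Dee), (1982, 12, Orion, Tai), (1991, 24, Echo, Ada), (1991, 24, Echo, Cal), (1991, 24, Echo, Dee), (2024, 34, Atlas, Eve), (2024, 34, Atlas, Wes), (2024, 6, Alpha, Eve), (2024, 6, Alpha, Wes)}
π_{title} gives {Alpha, Atlas, Echo, Orion} (5 duplicate(s) eliminated).
Selection title ≠ Orion: {Alpha, Atlas, Echo}

{Alpha, Atlas, Echo}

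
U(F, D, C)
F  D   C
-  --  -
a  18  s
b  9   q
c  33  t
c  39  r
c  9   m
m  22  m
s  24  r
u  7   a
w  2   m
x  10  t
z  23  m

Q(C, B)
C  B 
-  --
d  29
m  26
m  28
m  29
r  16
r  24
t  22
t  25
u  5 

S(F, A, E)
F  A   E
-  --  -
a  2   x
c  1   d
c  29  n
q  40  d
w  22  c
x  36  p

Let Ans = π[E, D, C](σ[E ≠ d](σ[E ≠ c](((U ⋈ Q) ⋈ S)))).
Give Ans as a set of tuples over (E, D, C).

Joining U and Q on C yields {(c, 33, t, 22), (c, 33, t, 25), (c, 39, r, 16), (c, 39, r, 24), (c, 9, m, 26), (c, 9, m, 28), (c, 9, m, 29), (m, 22, m, 26), (m, 22, m, 28), (m, 22, m, 29), (s, 24, r, 16), (s, 24, r, 24), (w, 2, m, 26), (w, 2, m, 28), (w, 2, m, 29), (x, 10, t, 22), (x, 10, t, 25), (z, 23, m, 26), (z, 23, m, 28), (z, 23, m, 29)}.
Joining (U ⋈ Q) and S on F yields {(c, 33, t, 22, 1, d), (c, 33, t, 22, 29, n), (c, 33, t, 25, 1, d), (c, 33, t, 25, 29, n), (c, 39, r, 16, 1, d), (c, 39, r, 16, 29, n), (c, 39, r, 24, 1, d), (c, 39, r, 24, 29, n), (c, 9, m, 26, 1, d), (c, 9, m, 26, 29, n), (c, 9, m, 28, 1, d), (c, 9, m, 28, 29, n), (c, 9, m, 29, 1, d), (c, 9, m, 29, 29, n), (w, 2, m, 26, 22, c), (w, 2, m, 28, 22, c), (w, 2, m, 29, 22, c), (x, 10, t, 22, 36, p), (x, 10, t, 25, 36, p)}.
Filtering on E ≠ c leaves {(c, 33, t, 22, 1, d), (c, 33, t, 22, 29, n), (c, 33, t, 25, 1, d), (c, 33, t, 25, 29, n), (c, 39, r, 16, 1, d), (c, 39, r, 16, 29, n), (c, 39, r, 24, 1, d), (c, 39, r, 24, 29, n), (c, 9, m, 26, 1, d), (c, 9, m, 26, 29, n), (c, 9, m, 28, 1, d), (c, 9, m, 28, 29, n), (c, 9, m, 29, 1, d), (c, 9, m, 29, 29, n), (x, 10, t, 22, 36, p), (x, 10, t, 25, 36, p)}.
Filtering on E ≠ d leaves {(c, 33, t, 22, 29, n), (c, 33, t, 25, 29, n), (c, 39, r, 16, 29, n), (c, 39, r, 24, 29, n), (c, 9, m, 26, 29, n), (c, 9, m, 28, 29, n), (c, 9, m, 29, 29, n), (x, 10, t, 22, 36, p), (x, 10, t, 25, 36, p)}.
Projecting to E, D, C (5 duplicate(s) eliminated): {(n, 33, t), (n, 39, r), (n, 9, m), (p, 10, t)}

{(n, 33, t), (n, 39, r), (n, 9, m), (p, 10, t)}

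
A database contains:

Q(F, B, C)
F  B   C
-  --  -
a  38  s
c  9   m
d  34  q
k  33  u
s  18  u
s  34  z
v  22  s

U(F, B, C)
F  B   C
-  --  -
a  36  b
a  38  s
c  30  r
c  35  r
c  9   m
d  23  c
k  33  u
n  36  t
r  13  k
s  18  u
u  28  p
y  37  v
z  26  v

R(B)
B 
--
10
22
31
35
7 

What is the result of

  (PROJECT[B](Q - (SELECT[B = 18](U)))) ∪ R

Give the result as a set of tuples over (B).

{10, 22, 31, 33, 34, 35, 38, 7, 9}

Filtering on B = 18 leaves {(s, 18, u)}.
Set difference of the two operands is {(a, 38, s), (c, 9, m), (d, 34, q), (k, 33, u), (s, 34, z), (v, 22, s)}.
π[B]: project onto (B) (1 duplicate(s) eliminated) → {22, 33, 34, 38, 9}
Set union of the two operands is {10, 22, 31, 33, 34, 35, 38, 7, 9}.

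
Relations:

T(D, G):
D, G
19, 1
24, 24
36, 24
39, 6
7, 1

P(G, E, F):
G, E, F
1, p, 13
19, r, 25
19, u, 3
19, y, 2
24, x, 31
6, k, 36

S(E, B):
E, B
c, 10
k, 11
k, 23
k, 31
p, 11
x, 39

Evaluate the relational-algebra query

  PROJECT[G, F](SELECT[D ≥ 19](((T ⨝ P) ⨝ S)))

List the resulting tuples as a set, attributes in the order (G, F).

{(1, 13), (24, 31), (6, 36)}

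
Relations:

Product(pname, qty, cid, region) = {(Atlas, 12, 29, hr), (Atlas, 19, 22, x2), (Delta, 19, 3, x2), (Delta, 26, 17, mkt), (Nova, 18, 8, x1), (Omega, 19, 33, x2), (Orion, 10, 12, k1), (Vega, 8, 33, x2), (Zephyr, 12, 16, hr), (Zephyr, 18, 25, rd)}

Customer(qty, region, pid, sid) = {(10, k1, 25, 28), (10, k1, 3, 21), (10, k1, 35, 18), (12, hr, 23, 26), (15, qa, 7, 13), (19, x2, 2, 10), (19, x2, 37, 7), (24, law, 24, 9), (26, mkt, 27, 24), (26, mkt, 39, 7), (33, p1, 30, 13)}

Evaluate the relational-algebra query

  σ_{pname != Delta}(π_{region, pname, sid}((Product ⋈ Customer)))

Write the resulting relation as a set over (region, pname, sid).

Product ⋈ Customer (natural join on qty, region): {(Atlas, 12, 29, hr, 23, 26), (Atlas, 19, 22, x2, 2, 10), (Atlas, 19, 22, x2, 37, 7), (Delta, 19, 3, x2, 2, 10), (Delta, 19, 3, x2, 37, 7), (Delta, 26, 17, mkt, 27, 24), (Delta, 26, 17, mkt, 39, 7), (Omega, 19, 33, x2, 2, 10), (Omega, 19, 33, x2, 37, 7), (Orion, 10, 12, k1, 25, 28), (Orion, 10, 12, k1, 3, 21), (Orion, 10, 12, k1, 35, 18), (Zephyr, 12, 16, hr, 23, 26)}
Projecting to region, pname, sid: {(hr, Atlas, 26), (hr, Zephyr, 26), (k1, Orion, 18), (k1, Orion, 21), (k1, Orion, 28), (mkt, Delta, 24), (mkt, Delta, 7), (x2, Atlas, 10), (x2, Atlas, 7), (x2, Delta, 10), (x2, Delta, 7), (x2, Omega, 10), (x2, Omega, 7)}
Apply σ_{pname != Delta}; surviving tuples: {(hr, Atlas, 26), (hr, Zephyr, 26), (k1, Orion, 18), (k1, Orion, 21), (k1, Orion, 28), (x2, Atlas, 10), (x2, Atlas, 7), (x2, Omega, 10), (x2, Omega, 7)}

{(hr, Atlas, 26), (hr, Zephyr, 26), (k1, Orion, 18), (k1, Orion, 21), (k1, Orion, 28), (x2, Atlas, 10), (x2, Atlas, 7), (x2, Omega, 10), (x2, Omega, 7)}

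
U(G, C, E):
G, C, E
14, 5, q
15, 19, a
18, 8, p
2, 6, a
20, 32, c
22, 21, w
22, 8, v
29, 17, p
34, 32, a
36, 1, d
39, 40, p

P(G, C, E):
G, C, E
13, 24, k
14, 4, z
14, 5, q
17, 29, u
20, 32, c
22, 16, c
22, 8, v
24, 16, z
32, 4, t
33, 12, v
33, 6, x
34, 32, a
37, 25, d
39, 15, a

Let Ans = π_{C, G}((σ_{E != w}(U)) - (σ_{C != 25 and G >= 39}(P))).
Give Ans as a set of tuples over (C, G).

{(1, 36), (17, 29), (19, 15), (32, 20), (32, 34), (40, 39), (5, 14), (6, 2), (8, 18), (8, 22)}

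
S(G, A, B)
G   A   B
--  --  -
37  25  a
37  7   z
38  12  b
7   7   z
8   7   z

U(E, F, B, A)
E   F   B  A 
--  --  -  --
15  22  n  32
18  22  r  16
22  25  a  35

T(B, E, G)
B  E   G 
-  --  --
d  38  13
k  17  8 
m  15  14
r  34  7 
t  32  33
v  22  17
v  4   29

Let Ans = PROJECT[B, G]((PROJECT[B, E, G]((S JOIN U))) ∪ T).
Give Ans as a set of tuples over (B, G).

S ⋈ U (natural join on A, B): {}
Projecting to B, E, G: {}
Set union of the two operands is {(d, 38, 13), (k, 17, 8), (m, 15, 14), (r, 34, 7), (t, 32, 33), (v, 22, 17), (v, 4, 29)}.
Projecting to B, G: {(d, 13), (k, 8), (m, 14), (r, 7), (t, 33), (v, 17), (v, 29)}

{(d, 13), (k, 8), (m, 14), (r, 7), (t, 33), (v, 17), (v, 29)}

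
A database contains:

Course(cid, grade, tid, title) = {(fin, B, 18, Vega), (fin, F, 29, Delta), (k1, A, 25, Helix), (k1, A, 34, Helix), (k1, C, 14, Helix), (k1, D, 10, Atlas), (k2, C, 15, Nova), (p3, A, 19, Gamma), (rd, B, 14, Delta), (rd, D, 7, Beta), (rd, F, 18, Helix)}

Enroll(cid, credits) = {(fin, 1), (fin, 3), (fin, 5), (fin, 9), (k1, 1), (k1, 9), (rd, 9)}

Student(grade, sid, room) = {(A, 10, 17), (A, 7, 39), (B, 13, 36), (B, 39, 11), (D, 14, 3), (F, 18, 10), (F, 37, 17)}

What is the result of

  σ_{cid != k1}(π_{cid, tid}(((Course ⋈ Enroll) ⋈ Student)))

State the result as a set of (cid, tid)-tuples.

{(fin, 18), (fin, 29), (rd, 14), (rd, 18), (rd, 7)}

Course ⋈ Enroll (natural join on cid): {(fin, B, 18, Vega, 1), (fin, B, 18, Vega, 3), (fin, B, 18, Vega, 5), (fin, B, 18, Vega, 9), (fin, F, 29, Delta, 1), (fin, F, 29, Delta, 3), (fin, F, 29, Delta, 5), (fin, F, 29, Delta, 9), (k1, A, 25, Helix, 1), (k1, A, 25, Helix, 9), (k1, A, 34, Helix, 1), (k1, A, 34, Helix, 9), (k1, C, 14, Helix, 1), (k1, C, 14, Helix, 9), (k1, D, 10, Atlas, 1), (k1, D, 10, Atlas, 9), (rd, B, 14, Delta, 9), (rd, D, 7, Beta, 9), (rd, F, 18, Helix, 9)}
(Course ⋈ Enroll) ⋈ Student (natural join on grade): {(fin, B, 18, Vega, 1, 13, 36), (fin, B, 18, Vega, 1, 39, 11), (fin, B, 18, Vega, 3, 13, 36), (fin, B, 18, Vega, 3, 39, 11), (fin, B, 18, Vega, 5, 13, 36), (fin, B, 18, Vega, 5, 39, 11), (fin, B, 18, Vega, 9, 13, 36), (fin, B, 18, Vega, 9, 39, 11), (fin, F, 29, Delta, 1, 18, 10), (fin, F, 29, Delta, 1, 37, 17), (fin, F, 29, Delta, 3, 18, 10), (fin, F, 29, Delta, 3, 37, 17), (fin, F, 29, Delta, 5, 18, 10), (fin, F, 29, Delta, 5, 37, 17), (fin, F, 29, Delta, 9, 18, 10), (fin, F, 29, Delta, 9, 37, 17), (k1, A, 25, Helix, 1, 10, 17), (k1, A, 25, Helix, 1, 7, 39), (k1, A, 25, Helix, 9, 10, 17), (k1, A, 25, Helix, 9, 7, 39), (k1, A, 34, Helix, 1, 10, 17), (k1, A, 34, Helix, 1, 7, 39), (k1, A, 34, Helix, 9, 10, 17), (k1, A, 34, Helix, 9, 7, 39), (k1, D, 10, Atlas, 1, 14, 3), (k1, D, 10, Atlas, 9, 14, 3), (rd, B, 14, Delta, 9, 13, 36), (rd, B, 14, Delta, 9, 39, 11), (rd, D, 7, Beta, 9, 14, 3), (rd, F, 18, Helix, 9, 18, 10), (rd, F, 18, Helix, 9, 37, 17)}
Projecting to cid, tid (23 duplicate(s) eliminated): {(fin, 18), (fin, 29), (k1, 10), (k1, 25), (k1, 34), (rd, 14), (rd, 18), (rd, 7)}
Filtering on cid != k1 leaves {(fin, 18), (fin, 29), (rd, 14), (rd, 18), (rd, 7)}.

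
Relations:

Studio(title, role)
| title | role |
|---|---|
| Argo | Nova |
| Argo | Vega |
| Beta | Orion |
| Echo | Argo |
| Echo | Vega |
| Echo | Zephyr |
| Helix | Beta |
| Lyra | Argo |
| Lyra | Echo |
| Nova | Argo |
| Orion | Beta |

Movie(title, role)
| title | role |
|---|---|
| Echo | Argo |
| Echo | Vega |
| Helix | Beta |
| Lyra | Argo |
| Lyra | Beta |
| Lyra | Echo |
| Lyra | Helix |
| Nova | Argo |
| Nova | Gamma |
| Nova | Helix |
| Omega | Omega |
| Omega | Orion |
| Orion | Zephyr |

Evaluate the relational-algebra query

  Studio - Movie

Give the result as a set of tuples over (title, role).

{(Argo, Nova), (Argo, Vega), (Beta, Orion), (Echo, Zephyr), (Orion, Beta)}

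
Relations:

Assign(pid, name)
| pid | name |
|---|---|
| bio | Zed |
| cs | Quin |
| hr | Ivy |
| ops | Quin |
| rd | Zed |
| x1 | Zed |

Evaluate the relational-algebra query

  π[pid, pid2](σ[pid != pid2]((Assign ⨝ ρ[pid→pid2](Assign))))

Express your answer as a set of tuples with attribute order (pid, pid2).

ρ[pid→pid2]: schema becomes (pid2, name); tuples unchanged.
Natural join on name: {(bio, Zed, bio), (bio, Zed, rd), (bio, Zed, x1), (cs, Quin, cs), (cs, Quin, ops), (hr, Ivy, hr), (ops, Quin, cs), (ops, Quin, ops), (rd, Zed, bio), (rd, Zed, rd), (rd, Zed, x1), (x1, Zed, bio), (x1, Zed, rd), (x1, Zed, x1)}
Selection pid != pid2: {(bio, Zed, rd), (bio, Zed, x1), (cs, Quin, ops), (ops, Quin, cs), (rd, Zed, bio), (rd, Zed, x1), (x1, Zed, bio), (x1, Zed, rd)}
π[pid, pid2]: project onto (pid, pid2) → {(bio, rd), (bio, x1), (cs, ops), (ops, cs), (rd, bio), (rd, x1), (x1, bio), (x1, rd)}

{(bio, rd), (bio, x1), (cs, ops), (ops, cs), (rd, bio), (rd, x1), (x1, bio), (x1, rd)}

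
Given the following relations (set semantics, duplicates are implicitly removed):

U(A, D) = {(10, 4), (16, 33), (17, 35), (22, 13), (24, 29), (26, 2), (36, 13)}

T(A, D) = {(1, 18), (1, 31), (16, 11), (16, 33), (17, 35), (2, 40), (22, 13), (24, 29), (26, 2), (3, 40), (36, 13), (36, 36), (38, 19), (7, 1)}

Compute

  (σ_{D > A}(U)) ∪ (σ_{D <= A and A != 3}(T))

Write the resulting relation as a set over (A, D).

{(16, 11), (16, 33), (17, 35), (22, 13), (24, 29), (26, 2), (36, 13), (36, 36), (38, 19), (7, 1)}

Selection D > A: {(16, 33), (17, 35), (24, 29)}
Selection D <= A and A != 3: {(16, 11), (22, 13), (26, 2), (36, 13), (36, 36), (38, 19), (7, 1)}
Union: {(16, 33), (17, 35), (24, 29)} with {(16, 11), (22, 13), (26, 2), (36, 13), (36, 36), (38, 19), (7, 1)} → {(16, 11), (16, 33), (17, 35), (22, 13), (24, 29), (26, 2), (36, 13), (36, 36), (38, 19), (7, 1)}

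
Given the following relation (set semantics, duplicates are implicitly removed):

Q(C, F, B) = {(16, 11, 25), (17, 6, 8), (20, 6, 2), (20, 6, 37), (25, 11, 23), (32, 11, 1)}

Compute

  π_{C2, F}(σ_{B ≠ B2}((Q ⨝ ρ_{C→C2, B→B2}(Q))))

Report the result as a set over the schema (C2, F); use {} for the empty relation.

{(16, 11), (17, 6), (20, 6), (25, 11), (32, 11)}

ρ[C→C2, B→B2]: schema becomes (C2, F, B2); tuples unchanged.
Joining Q and ρ_{C→C2, B→B2}(Q) on F yields {(16, 11, 25, 16, 25), (16, 11, 25, 25, 23), (16, 11, 25, 32, 1), (17, 6, 8, 17, 8), (17, 6, 8, 20, 2), (17, 6, 8, 20, 37), (20, 6, 2, 17, 8), (20, 6, 2, 20, 2), (20, 6, 2, 20, 37), (20, 6, 37, 17, 8), (20, 6, 37, 20, 2), (20, 6, 37, 20, 37), (25, 11, 23, 16, 25), (25, 11, 23, 25, 23), (25, 11, 23, 32, 1), (32, 11, 1, 16, 25), (32, 11, 1, 25, 23), (32, 11, 1, 32, 1)}.
Selection B ≠ B2: {(16, 11, 25, 25, 23), (16, 11, 25, 32, 1), (17, 6, 8, 20, 2), (17, 6, 8, 20, 37), (20, 6, 2, 17, 8), (20, 6, 2, 20, 37), (20, 6, 37, 17, 8), (20, 6, 37, 20, 2), (25, 11, 23, 16, 25), (25, 11, 23, 32, 1), (32, 11, 1, 16, 25), (32, 11, 1, 25, 23)}
π[C2, F]: project onto (C2, F) (7 duplicate(s) eliminated) → {(16, 11), (17, 6), (20, 6), (25, 11), (32, 11)}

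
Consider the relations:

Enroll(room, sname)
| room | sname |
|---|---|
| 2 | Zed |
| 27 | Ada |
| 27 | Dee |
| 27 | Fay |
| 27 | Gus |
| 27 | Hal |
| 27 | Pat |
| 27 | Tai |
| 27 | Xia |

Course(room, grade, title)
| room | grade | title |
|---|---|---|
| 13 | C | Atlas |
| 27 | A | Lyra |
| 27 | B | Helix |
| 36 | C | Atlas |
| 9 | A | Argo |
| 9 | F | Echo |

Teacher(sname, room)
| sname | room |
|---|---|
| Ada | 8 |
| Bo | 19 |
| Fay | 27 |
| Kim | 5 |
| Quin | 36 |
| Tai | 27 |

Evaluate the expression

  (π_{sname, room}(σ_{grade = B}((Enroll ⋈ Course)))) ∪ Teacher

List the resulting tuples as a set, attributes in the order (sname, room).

Joining Enroll and Course on room yields {(27, Ada, A, Lyra), (27, Ada, B, Helix), (27, Dee, A, Lyra), (27, Dee, B, Helix), (27, Fay, A, Lyra), (27, Fay, B, Helix), (27, Gus, A, Lyra), (27, Gus, B, Helix), (27, Hal, A, Lyra), (27, Hal, B, Helix), (27, Pat, A, Lyra), (27, Pat, B, Helix), (27, Tai, A, Lyra), (27, Tai, B, Helix), (27, Xia, A, Lyra), (27, Xia, B, Helix)}.
Apply σ_{grade = B}; surviving tuples: {(27, Ada, B, Helix), (27, Dee, B, Helix), (27, Fay, B, Helix), (27, Gus, B, Helix), (27, Hal, B, Helix), (27, Pat, B, Helix), (27, Tai, B, Helix), (27, Xia, B, Helix)}
Projecting to sname, room: {(Ada, 27), (Dee, 27), (Fay, 27), (Gus, 27), (Hal, 27), (Pat, 27), (Tai, 27), (Xia, 27)}
Taking the union: {(Ada, 27), (Ada, 8), (Bo, 19), (Dee, 27), (Fay, 27), (Gus, 27), (Hal, 27), (Kim, 5), (Pat, 27), (Quin, 36), (Tai, 27), (Xia, 27)}

{(Ada, 27), (Ada, 8), (Bo, 19), (Dee, 27), (Fay, 27), (Gus, 27), (Hal, 27), (Kim, 5), (Pat, 27), (Quin, 36), (Tai, 27), (Xia, 27)}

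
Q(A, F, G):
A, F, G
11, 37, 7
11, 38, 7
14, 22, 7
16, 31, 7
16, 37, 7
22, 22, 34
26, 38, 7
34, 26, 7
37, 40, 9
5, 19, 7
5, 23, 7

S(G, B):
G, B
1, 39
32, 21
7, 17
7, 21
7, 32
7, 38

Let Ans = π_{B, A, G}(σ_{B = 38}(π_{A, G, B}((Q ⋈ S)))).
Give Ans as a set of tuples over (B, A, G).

{(38, 11, 7), (38, 14, 7), (38, 16, 7), (38, 26, 7), (38, 34, 7), (38, 5, 7)}

Q ⋈ S (natural join on G): {(11, 37, 7, 17), (11, 37, 7, 21), (11, 37, 7, 32), (11, 37, 7, 38), (11, 38, 7, 17), (11, 38, 7, 21), (11, 38, 7, 32), (11, 38, 7, 38), (14, 22, 7, 17), (14, 22, 7, 21), (14, 22, 7, 32), (14, 22, 7, 38), (16, 31, 7, 17), (16, 31, 7, 21), (16, 31, 7, 32), (16, 31, 7, 38), (16, 37, 7, 17), (16, 37, 7, 21), (16, 37, 7, 32), (16, 37, 7, 38), (26, 38, 7, 17), (26, 38, 7, 21), (26, 38, 7, 32), (26, 38, 7, 38), (34, 26, 7, 17), (34, 26, 7, 21), (34, 26, 7, 32), (34, 26, 7, 38), (5, 19, 7, 17), (5, 19, 7, 21), (5, 19, 7, 32), (5, 19, 7, 38), (5, 23, 7, 17), (5, 23, 7, 21), (5, 23, 7, 32), (5, 23, 7, 38)}
π_{A, G, B} gives {(11, 7, 17), (11, 7, 21), (11, 7, 32), (11, 7, 38), (14, 7, 17), (14, 7, 21), (14, 7, 32), (14, 7, 38), (16, 7, 17), (16, 7, 21), (16, 7, 32), (16, 7, 38), (26, 7, 17), (26, 7, 21), (26, 7, 32), (26, 7, 38), (34, 7, 17), (34, 7, 21), (34, 7, 32), (34, 7, 38), (5, 7, 17), (5, 7, 21), (5, 7, 32), (5, 7, 38)} (12 duplicate(s) eliminated).
Selection B = 38: {(11, 7, 38), (14, 7, 38), (16, 7, 38), (26, 7, 38), (34, 7, 38), (5, 7, 38)}
π_{B, A, G} gives {(38, 11, 7), (38, 14, 7), (38, 16, 7), (38, 26, 7), (38, 34, 7), (38, 5, 7)}.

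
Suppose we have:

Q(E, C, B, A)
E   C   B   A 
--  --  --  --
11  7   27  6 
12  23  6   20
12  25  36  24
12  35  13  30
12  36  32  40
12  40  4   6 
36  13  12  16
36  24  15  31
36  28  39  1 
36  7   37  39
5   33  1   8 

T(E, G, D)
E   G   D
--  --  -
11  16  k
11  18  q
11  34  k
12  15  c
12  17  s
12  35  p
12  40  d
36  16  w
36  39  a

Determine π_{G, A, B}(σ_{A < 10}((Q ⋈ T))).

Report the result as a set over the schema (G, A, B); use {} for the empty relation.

Natural join on E: {(11, 7, 27, 6, 16, k), (11, 7, 27, 6, 18, q), (11, 7, 27, 6, 34, k), (12, 23, 6, 20, 15, c), (12, 23, 6, 20, 17, s), (12, 23, 6, 20, 35, p), (12, 23, 6, 20, 40, d), (12, 25, 36, 24, 15, c), (12, 25, 36, 24, 17, s), (12, 25, 36, 24, 35, p), (12, 25, 36, 24, 40, d), (12, 35, 13, 30, 15, c), (12, 35, 13, 30, 17, s), (12, 35, 13, 30, 35, p), (12, 35, 13, 30, 40, d), (12, 36, 32, 40, 15, c), (12, 36, 32, 40, 17, s), (12, 36, 32, 40, 35, p), (12, 36, 32, 40, 40, d), (12, 40, 4, 6, 15, c), (12, 40, 4, 6, 17, s), (12, 40, 4, 6, 35, p), (12, 40, 4, 6, 40, d), (36, 13, 12, 16, 16, w), (36, 13, 12, 16, 39, a), (36, 24, 15, 31, 16, w), (36, 24, 15, 31, 39, a), (36, 28, 39, 1, 16, w), (36, 28, 39, 1, 39, a), (36, 7, 37, 39, 16, w), (36, 7, 37, 39, 39, a)}
Selection A < 10: {(11, 7, 27, 6, 16, k), (11, 7, 27, 6, 18, q), (11, 7, 27, 6, 34, k), (12, 40, 4, 6, 15, c), (12, 40, 4, 6, 17, s), (12, 40, 4, 6, 35, p), (12, 40, 4, 6, 40, d), (36, 28, 39, 1, 16, w), (36, 28, 39, 1, 39, a)}
Keep only column(s) G, A, B: {(15, 6, 4), (16, 1, 39), (16, 6, 27), (17, 6, 4), (18, 6, 27), (34, 6, 27), (35, 6, 4), (39, 1, 39), (40, 6, 4)}

{(15, 6, 4), (16, 1, 39), (16, 6, 27), (17, 6, 4), (18, 6, 27), (34, 6, 27), (35, 6, 4), (39, 1, 39), (40, 6, 4)}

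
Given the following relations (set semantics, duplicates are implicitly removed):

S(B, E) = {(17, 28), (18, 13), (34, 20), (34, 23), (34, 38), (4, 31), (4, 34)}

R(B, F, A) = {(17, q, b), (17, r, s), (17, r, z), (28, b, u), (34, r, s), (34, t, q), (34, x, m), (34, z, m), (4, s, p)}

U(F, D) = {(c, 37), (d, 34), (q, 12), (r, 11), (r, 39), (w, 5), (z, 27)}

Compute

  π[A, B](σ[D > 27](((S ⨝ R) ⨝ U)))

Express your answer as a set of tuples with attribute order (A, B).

{(s, 17), (s, 34), (z, 17)}

S ⋈ R (natural join on B): {(17, 28, q, b), (17, 28, r, s), (17, 28, r, z), (34, 20, r, s), (34, 20, t, q), (34, 20, x, m), (34, 20, z, m), (34, 23, r, s), (34, 23, t, q), (34, 23, x, m), (34, 23, z, m), (34, 38, r, s), (34, 38, t, q), (34, 38, x, m), (34, 38, z, m), (4, 31, s, p), (4, 34, s, p)}
(S ⨝ R) ⋈ U (natural join on F): {(17, 28, q, b, 12), (17, 28, r, s, 11), (17, 28, r, s, 39), (17, 28, r, z, 11), (17, 28, r, z, 39), (34, 20, r, s, 11), (34, 20, r, s, 39), (34, 20, z, m, 27), (34, 23, r, s, 11), (34, 23, r, s, 39), (34, 23, z, m, 27), (34, 38, r, s, 11), (34, 38, r, s, 39), (34, 38, z, m, 27)}
σ[D > 27]: keep tuples satisfying D > 27 → {(17, 28, r, s, 39), (17, 28, r, z, 39), (34, 20, r, s, 39), (34, 23, r, s, 39), (34, 38, r, s, 39)}
Keep only column(s) A, B (2 duplicate(s) eliminated): {(s, 17), (s, 34), (z, 17)}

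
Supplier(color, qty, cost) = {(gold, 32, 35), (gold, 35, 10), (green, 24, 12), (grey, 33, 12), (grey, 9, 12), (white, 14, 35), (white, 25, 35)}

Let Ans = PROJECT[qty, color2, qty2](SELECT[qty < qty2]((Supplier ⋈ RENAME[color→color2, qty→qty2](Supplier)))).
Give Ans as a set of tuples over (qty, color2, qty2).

ρ[color→color2, qty→qty2]: schema becomes (color2, qty2, cost); tuples unchanged.
Supplier ⋈ RENAME[color→color2, qty→qty2](Supplier) (natural join on cost): {(gold, 32, 35, gold, 32), (gold, 32, 35, white, 14), (gold, 32, 35, white, 25), (gold, 35, 10, gold, 35), (green, 24, 12, green, 24), (green, 24, 12, grey, 33), (green, 24, 12, grey, 9), (grey, 33, 12, green, 24), (grey, 33, 12, grey, 33), (grey, 33, 12, grey, 9), (grey, 9, 12, green, 24), (grey, 9, 12, grey, 33), (grey, 9, 12, grey, 9), (white, 14, 35, gold, 32), (white, 14, 35, white, 14), (white, 14, 35, white, 25), (white, 25, 35, gold, 32), (white, 25, 35, white, 14), (white, 25, 35, white, 25)}
Selection qty < qty2: {(green, 24, 12, grey, 33), (grey, 9, 12, green, 24), (grey, 9, 12, grey, 33), (white, 14, 35, gold, 32), (white, 14, 35, white, 25), (white, 25, 35, gold, 32)}
Keep only column(s) qty, color2, qty2: {(14, gold, 32), (14, white, 25), (24, grey, 33), (25, gold, 32), (9, green, 24), (9, grey, 33)}

{(14, gold, 32), (14, white, 25), (24, grey, 33), (25, gold, 32), (9, green, 24), (9, grey, 33)}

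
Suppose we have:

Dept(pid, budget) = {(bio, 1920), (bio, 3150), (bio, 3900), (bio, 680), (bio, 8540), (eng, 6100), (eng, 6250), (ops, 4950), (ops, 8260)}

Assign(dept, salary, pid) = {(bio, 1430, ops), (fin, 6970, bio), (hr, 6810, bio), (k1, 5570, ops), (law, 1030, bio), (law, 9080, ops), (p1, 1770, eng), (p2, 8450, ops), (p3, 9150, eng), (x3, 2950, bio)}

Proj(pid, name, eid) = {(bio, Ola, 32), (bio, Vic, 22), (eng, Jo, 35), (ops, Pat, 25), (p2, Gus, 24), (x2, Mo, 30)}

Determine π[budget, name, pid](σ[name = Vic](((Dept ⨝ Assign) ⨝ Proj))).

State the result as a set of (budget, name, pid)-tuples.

Natural join on pid: {(bio, 1920, fin, 6970), (bio, 1920, hr, 6810), (bio, 1920, law, 1030), (bio, 1920, x3, 2950), (bio, 3150, fin, 6970), (bio, 3150, hr, 6810), (bio, 3150, law, 1030), (bio, 3150, x3, 2950), (bio, 3900, fin, 6970), (bio, 3900, hr, 6810), (bio, 3900, law, 1030), (bio, 3900, x3, 2950), (bio, 680, fin, 6970), (bio, 680, hr, 6810), (bio, 680, law, 1030), (bio, 680, x3, 2950), (bio, 8540, fin, 6970), (bio, 8540, hr, 6810), (bio, 8540, law, 1030), (bio, 8540, x3, 2950), (eng, 6100, p1, 1770), (eng, 6100, p3, 9150), (eng, 6250, p1, 1770), (eng, 6250, p3, 9150), (ops, 4950, bio, 1430), (ops, 4950, k1, 5570), (ops, 4950, law, 9080), (ops, 4950, p2, 8450), (ops, 8260, bio, 1430), (ops, 8260, k1, 5570), (ops, 8260, law, 9080), (ops, 8260, p2, 8450)}
Natural join on pid: {(bio, 1920, fin, 6970, Ola, 32), (bio, 1920, fin, 6970, Vic, 22), (bio, 1920, hr, 6810, Ola, 32), (bio, 1920, hr, 6810, Vic, 22), (bio, 1920, law, 1030, Ola, 32), (bio, 1920, law, 1030, Vic, 22), (bio, 1920, x3, 2950, Ola, 32), (bio, 1920, x3, 2950, Vic, 22), (bio, 3150, fin, 6970, Ola, 32), (bio, 3150, fin, 6970, Vic, 22), (bio, 3150, hr, 6810, Ola, 32), (bio, 3150, hr, 6810, Vic, 22), (bio, 3150, law, 1030, Ola, 32), (bio, 3150, law, 1030, Vic, 22), (bio, 3150, x3, 2950, Ola, 32), (bio, 3150, x3, 2950, Vic, 22), (bio, 3900, fin, 6970, Ola, 32), (bio, 3900, fin, 6970, Vic, 22), (bio, 3900, hr, 6810, Ola, 32), (bio, 3900, hr, 6810, Vic, 22), (bio, 3900, law, 1030, Ola, 32), (bio, 3900, law, 1030, Vic, 22), (bio, 3900, x3, 2950, Ola, 32), (bio, 3900, x3, 2950, Vic, 22), (bio, 680, fin, 6970, Ola, 32), (bio, 680, fin, 6970, Vic, 22), (bio, 680, hr, 6810, Ola, 32), (bio, 680, hr, 6810, Vic, 22), (bio, 680, law, 1030, Ola, 32), (bio, 680, law, 1030, Vic, 22), (bio, 680, x3, 2950, Ola, 32), (bio, 680, x3, 2950, Vic, 22), (bio, 8540, fin, 6970, Ola, 32), (bio, 8540, fin, 6970, Vic, 22), (bio, 8540, hr, 6810, Ola, 32), (bio, 8540, hr, 6810, Vic, 22), (bio, 8540, law, 1030, Ola, 32), (bio, 8540, law, 1030, Vic, 22), (bio, 8540, x3, 2950, Ola, 32), (bio, 8540, x3, 2950, Vic, 22), (eng, 6100, p1, 1770, Jo, 35), (eng, 6100, p3, 9150, Jo, 35), (eng, 6250, p1, 1770, Jo, 35), (eng, 6250, p3, 9150, Jo, 35), (ops, 4950, bio, 1430, Pat, 25), (ops, 4950, k1, 5570, Pat, 25), (ops, 4950, law, 9080, Pat, 25), (ops, 4950, p2, 8450, Pat, 25), (ops, 8260, bio, 1430, Pat, 25), (ops, 8260, k1, 5570, Pat, 25), (ops, 8260, law, 9080, Pat, 25), (ops, 8260, p2, 8450, Pat, 25)}
Apply σ_{name = Vic}; surviving tuples: {(bio, 1920, fin, 6970, Vic, 22), (bio, 1920, hr, 6810, Vic, 22), (bio, 1920, law, 1030, Vic, 22), (bio, 1920, x3, 2950, Vic, 22), (bio, 3150, fin, 6970, Vic, 22), (bio, 3150, hr, 6810, Vic, 22), (bio, 3150, law, 1030, Vic, 22), (bio, 3150, x3, 2950, Vic, 22), (bio, 3900, fin, 6970, Vic, 22), (bio, 3900, hr, 6810, Vic, 22), (bio, 3900, law, 1030, Vic, 22), (bio, 3900, x3, 2950, Vic, 22), (bio, 680, fin, 6970, Vic, 22), (bio, 680, hr, 6810, Vic, 22), (bio, 680, law, 1030, Vic, 22), (bio, 680, x3, 2950, Vic, 22), (bio, 8540, fin, 6970, Vic, 22), (bio, 8540, hr, 6810, Vic, 22), (bio, 8540, law, 1030, Vic, 22), (bio, 8540, x3, 2950, Vic, 22)}
π[budget, name, pid]: project onto (budget, name, pid) (15 duplicate(s) eliminated) → {(1920, Vic, bio), (3150, Vic, bio), (3900, Vic, bio), (680, Vic, bio), (8540, Vic, bio)}

{(1920, Vic, bio), (3150, Vic, bio), (3900, Vic, bio), (680, Vic, bio), (8540, Vic, bio)}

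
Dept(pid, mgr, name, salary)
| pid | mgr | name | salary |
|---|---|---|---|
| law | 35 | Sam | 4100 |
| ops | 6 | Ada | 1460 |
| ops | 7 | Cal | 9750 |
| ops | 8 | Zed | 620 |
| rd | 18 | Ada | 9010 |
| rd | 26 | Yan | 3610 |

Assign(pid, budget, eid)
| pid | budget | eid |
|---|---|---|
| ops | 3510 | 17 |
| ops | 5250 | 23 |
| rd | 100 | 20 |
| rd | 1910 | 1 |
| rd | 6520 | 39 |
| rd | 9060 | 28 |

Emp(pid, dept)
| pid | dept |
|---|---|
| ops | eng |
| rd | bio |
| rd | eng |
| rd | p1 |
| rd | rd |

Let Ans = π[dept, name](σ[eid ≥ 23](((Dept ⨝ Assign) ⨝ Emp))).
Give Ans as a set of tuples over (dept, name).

Natural join on pid: {(ops, 6, Ada, 1460, 3510, 17), (ops, 6, Ada, 1460, 5250, 23), (ops, 7, Cal, 9750, 3510, 17), (ops, 7, Cal, 9750, 5250, 23), (ops, 8, Zed, 620, 3510, 17), (ops, 8, Zed, 620, 5250, 23), (rd, 18, Ada, 9010, 100, 20), (rd, 18, Ada, 9010, 1910, 1), (rd, 18, Ada, 9010, 6520, 39), (rd, 18, Ada, 9010, 9060, 28), (rd, 26, Yan, 3610, 100, 20), (rd, 26, Yan, 3610, 1910, 1), (rd, 26, Yan, 3610, 6520, 39), (rd, 26, Yan, 3610, 9060, 28)}
Natural join on pid: {(ops, 6, Ada, 1460, 3510, 17, eng), (ops, 6, Ada, 1460, 5250, 23, eng), (ops, 7, Cal, 9750, 3510, 17, eng), (ops, 7, Cal, 9750, 5250, 23, eng), (ops, 8, Zed, 620, 3510, 17, eng), (ops, 8, Zed, 620, 5250, 23, eng), (rd, 18, Ada, 9010, 100, 20, bio), (rd, 18, Ada, 9010, 100, 20, eng), (rd, 18, Ada, 9010, 100, 20, p1), (rd, 18, Ada, 9010, 100, 20, rd), (rd, 18, Ada, 9010, 1910, 1, bio), (rd, 18, Ada, 9010, 1910, 1, eng), (rd, 18, Ada, 9010, 1910, 1, p1), (rd, 18, Ada, 9010, 1910, 1, rd), (rd, 18, Ada, 9010, 6520, 39, bio), (rd, 18, Ada, 9010, 6520, 39, eng), (rd, 18, Ada, 9010, 6520, 39, p1), (rd, 18, Ada, 9010, 6520, 39, rd), (rd, 18, Ada, 9010, 9060, 28, bio), (rd, 18, Ada, 9010, 9060, 28, eng), (rd, 18, Ada, 9010, 9060, 28, p1), (rd, 18, Ada, 9010, 9060, 28, rd), (rd, 26, Yan, 3610, 100, 20, bio), (rd, 26, Yan, 3610, 100, 20, eng), (rd, 26, Yan, 3610, 100, 20, p1), (rd, 26, Yan, 3610, 100, 20, rd), (rd, 26, Yan, 3610, 1910, 1, bio), (rd, 26, Yan, 3610, 1910, 1, eng), (rd, 26, Yan, 3610, 1910, 1, p1), (rd, 26, Yan, 3610, 1910, 1, rd), (rd, 26, Yan, 3610, 6520, 39, bio), (rd, 26, Yan, 3610, 6520, 39, eng), (rd, 26, Yan, 3610, 6520, 39, p1), (rd, 26, Yan, 3610, 6520, 39, rd), (rd, 26, Yan, 3610, 9060, 28, bio), (rd, 26, Yan, 3610, 9060, 28, eng), (rd, 26, Yan, 3610, 9060, 28, p1), (rd, 26, Yan, 3610, 9060, 28, rd)}
Selection eid ≥ 23: {(ops, 6, Ada, 1460, 5250, 23, eng), (ops, 7, Cal, 9750, 5250, 23, eng), (ops, 8, Zed, 620, 5250, 23, eng), (rd, 18, Ada, 9010, 6520, 39, bio), (rd, 18, Ada, 9010, 6520, 39, eng), (rd, 18, Ada, 9010, 6520, 39, p1), (rd, 18, Ada, 9010, 6520, 39, rd), (rd, 18, Ada, 9010, 9060, 28, bio), (rd, 18, Ada, 9010, 9060, 28, eng), (rd, 18, Ada, 9010, 9060, 28, p1), (rd, 18, Ada, 9010, 9060, 28, rd), (rd, 26, Yan, 3610, 6520, 39, bio), (rd, 26, Yan, 3610, 6520, 39, eng), (rd, 26, Yan, 3610, 6520, 39, p1), (rd, 26, Yan, 3610, 6520, 39, rd), (rd, 26, Yan, 3610, 9060, 28, bio), (rd, 26, Yan, 3610, 9060, 28, eng), (rd, 26, Yan, 3610, 9060, 28, p1), (rd, 26, Yan, 3610, 9060, 28, rd)}
π[dept, name]: project onto (dept, name) (9 duplicate(s) eliminated) → {(bio, Ada), (bio, Yan), (eng, Ada), (eng, Cal), (eng, Yan), (eng, Zed), (p1, Ada), (p1, Yan), (rd, Ada), (rd, Yan)}

{(bio, Ada), (bio, Yan), (eng, Ada), (eng, Cal), (eng, Yan), (eng, Zed), (p1, Ada), (p1, Yan), (rd, Ada), (rd, Yan)}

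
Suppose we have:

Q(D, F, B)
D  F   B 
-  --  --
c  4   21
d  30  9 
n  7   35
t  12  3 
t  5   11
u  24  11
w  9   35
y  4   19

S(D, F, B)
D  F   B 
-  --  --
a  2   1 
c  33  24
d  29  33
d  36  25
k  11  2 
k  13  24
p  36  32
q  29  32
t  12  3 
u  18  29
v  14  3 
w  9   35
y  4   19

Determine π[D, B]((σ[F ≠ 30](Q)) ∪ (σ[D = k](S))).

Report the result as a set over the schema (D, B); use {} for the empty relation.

{(c, 21), (k, 2), (k, 24), (n, 35), (t, 11), (t, 3), (u, 11), (w, 35), (y, 19)}

σ[F ≠ 30]: keep tuples satisfying F ≠ 30 → {(c, 4, 21), (n, 7, 35), (t, 12, 3), (t, 5, 11), (u, 24, 11), (w, 9, 35), (y, 4, 19)}
σ[D = k]: keep tuples satisfying D = k → {(k, 11, 2), (k, 13, 24)}
Taking the union: {(c, 4, 21), (k, 11, 2), (k, 13, 24), (n, 7, 35), (t, 12, 3), (t, 5, 11), (u, 24, 11), (w, 9, 35), (y, 4, 19)}
Projecting to D, B: {(c, 21), (k, 2), (k, 24), (n, 35), (t, 11), (t, 3), (u, 11), (w, 35), (y, 19)}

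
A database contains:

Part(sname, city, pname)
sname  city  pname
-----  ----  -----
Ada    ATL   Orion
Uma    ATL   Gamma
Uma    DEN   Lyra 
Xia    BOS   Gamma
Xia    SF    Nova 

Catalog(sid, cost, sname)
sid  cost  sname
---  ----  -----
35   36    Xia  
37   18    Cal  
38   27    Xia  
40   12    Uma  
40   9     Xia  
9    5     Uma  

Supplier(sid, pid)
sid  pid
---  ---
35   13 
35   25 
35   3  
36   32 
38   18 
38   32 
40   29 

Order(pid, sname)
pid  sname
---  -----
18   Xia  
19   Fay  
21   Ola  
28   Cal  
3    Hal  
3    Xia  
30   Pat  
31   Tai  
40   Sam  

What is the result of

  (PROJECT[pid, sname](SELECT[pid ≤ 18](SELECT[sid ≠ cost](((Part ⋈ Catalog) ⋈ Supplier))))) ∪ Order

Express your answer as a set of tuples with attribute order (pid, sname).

{(13, Xia), (18, Xia), (19, Fay), (21, Ola), (28, Cal), (3, Hal), (3, Xia), (30, Pat), (31, Tai), (40, Sam)}

Part ⋈ Catalog (natural join on sname): {(Uma, ATL, Gamma, 40, 12), (Uma, ATL, Gamma, 9, 5), (Uma, DEN, Lyra, 40, 12), (Uma, DEN, Lyra, 9, 5), (Xia, BOS, Gamma, 35, 36), (Xia, BOS, Gamma, 38, 27), (Xia, BOS, Gamma, 40, 9), (Xia, SF, Nova, 35, 36), (Xia, SF, Nova, 38, 27), (Xia, SF, Nova, 40, 9)}
(Part ⋈ Catalog) ⋈ Supplier (natural join on sid): {(Uma, ATL, Gamma, 40, 12, 29), (Uma, DEN, Lyra, 40, 12, 29), (Xia, BOS, Gamma, 35, 36, 13), (Xia, BOS, Gamma, 35, 36, 25), (Xia, BOS, Gamma, 35, 36, 3), (Xia, BOS, Gamma, 38, 27, 18), (Xia, BOS, Gamma, 38, 27, 32), (Xia, BOS, Gamma, 40, 9, 29), (Xia, SF, Nova, 35, 36, 13), (Xia, SF, Nova, 35, 36, 25), (Xia, SF, Nova, 35, 36, 3), (Xia, SF, Nova, 38, 27, 18), (Xia, SF, Nova, 38, 27, 32), (Xia, SF, Nova, 40, 9, 29)}
Selection sid ≠ cost: {(Uma, ATL, Gamma, 40, 12, 29), (Uma, DEN, Lyra, 40, 12, 29), (Xia, BOS, Gamma, 35, 36, 13), (Xia, BOS, Gamma, 35, 36, 25), (Xia, BOS, Gamma, 35, 36, 3), (Xia, BOS, Gamma, 38, 27, 18), (Xia, BOS, Gamma, 38, 27, 32), (Xia, BOS, Gamma, 40, 9, 29), (Xia, SF, Nova, 35, 36, 13), (Xia, SF, Nova, 35, 36, 25), (Xia, SF, Nova, 35, 36, 3), (Xia, SF, Nova, 38, 27, 18), (Xia, SF, Nova, 38, 27, 32), (Xia, SF, Nova, 40, 9, 29)}
Selection pid ≤ 18: {(Xia, BOS, Gamma, 35, 36, 13), (Xia, BOS, Gamma, 35, 36, 3), (Xia, BOS, Gamma, 38, 27, 18), (Xia, SF, Nova, 35, 36, 13), (Xia, SF, Nova, 35, 36, 3), (Xia, SF, Nova, 38, 27, 18)}
Projecting to pid, sname (3 duplicate(s) eliminated): {(13, Xia), (18, Xia), (3, Xia)}
Set union of the two operands is {(13, Xia), (18, Xia), (19, Fay), (21, Ola), (28, Cal), (3, Hal), (3, Xia), (30, Pat), (31, Tai), (40, Sam)}.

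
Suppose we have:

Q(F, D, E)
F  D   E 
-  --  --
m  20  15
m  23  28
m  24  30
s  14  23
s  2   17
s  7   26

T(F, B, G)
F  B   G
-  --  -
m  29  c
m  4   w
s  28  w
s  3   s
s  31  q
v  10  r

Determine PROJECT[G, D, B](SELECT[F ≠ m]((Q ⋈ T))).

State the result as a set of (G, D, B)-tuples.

Natural join on F: {(m, 20, 15, 29, c), (m, 20, 15, 4, w), (m, 23, 28, 29, c), (m, 23, 28, 4, w), (m, 24, 30, 29, c), (m, 24, 30, 4, w), (s, 14, 23, 28, w), (s, 14, 23, 3, s), (s, 14, 23, 31, q), (s, 2, 17, 28, w), (s, 2, 17, 3, s), (s, 2, 17, 31, q), (s, 7, 26, 28, w), (s, 7, 26, 3, s), (s, 7, 26, 31, q)}
Apply σ_{F ≠ m}; surviving tuples: {(s, 14, 23, 28, w), (s, 14, 23, 3, s), (s, 14, 23, 31, q), (s, 2, 17, 28, w), (s, 2, 17, 3, s), (s, 2, 17, 31, q), (s, 7, 26, 28, w), (s, 7, 26, 3, s), (s, 7, 26, 31, q)}
π_{G, D, B} gives {(q, 14, 31), (q, 2, 31), (q, 7, 31), (s, 14, 3), (s, 2, 3), (s, 7, 3), (w, 14, 28), (w, 2, 28), (w, 7, 28)}.

{(q, 14, 31), (q, 2, 31), (q, 7, 31), (s, 14, 3), (s, 2, 3), (s, 7, 3), (w, 14, 28), (w, 2, 28), (w, 7, 28)}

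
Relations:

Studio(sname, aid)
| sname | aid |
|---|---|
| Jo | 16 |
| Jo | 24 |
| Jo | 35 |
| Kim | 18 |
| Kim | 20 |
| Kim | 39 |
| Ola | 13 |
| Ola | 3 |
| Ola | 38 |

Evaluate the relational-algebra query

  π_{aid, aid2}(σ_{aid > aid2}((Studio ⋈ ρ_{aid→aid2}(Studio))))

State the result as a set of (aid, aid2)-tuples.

{(13, 3), (20, 18), (24, 16), (35, 16), (35, 24), (38, 13), (38, 3), (39, 18), (39, 20)}

ρ[aid→aid2]: schema becomes (sname, aid2); tuples unchanged.
Natural join on sname: {(Jo, 16, 16), (Jo, 16, 24), (Jo, 16, 35), (Jo, 24, 16), (Jo, 24, 24), (Jo, 24, 35), (Jo, 35, 16), (Jo, 35, 24), (Jo, 35, 35), (Kim, 18, 18), (Kim, 18, 20), (Kim, 18, 39), (Kim, 20, 18), (Kim, 20, 20), (Kim, 20, 39), (Kim, 39, 18), (Kim, 39, 20), (Kim, 39, 39), (Ola, 13, 13), (Ola, 13, 3), (Ola, 13, 38), (Ola, 3, 13), (Ola, 3, 3), (Ola, 3, 38), (Ola, 38, 13), (Ola, 38, 3), (Ola, 38, 38)}
Selection aid > aid2: {(Jo, 24, 16), (Jo, 35, 16), (Jo, 35, 24), (Kim, 20, 18), (Kim, 39, 18), (Kim, 39, 20), (Ola, 13, 3), (Ola, 38, 13), (Ola, 38, 3)}
π[aid, aid2]: project onto (aid, aid2) → {(13, 3), (20, 18), (24, 16), (35, 16), (35, 24), (38, 13), (38, 3), (39, 18), (39, 20)}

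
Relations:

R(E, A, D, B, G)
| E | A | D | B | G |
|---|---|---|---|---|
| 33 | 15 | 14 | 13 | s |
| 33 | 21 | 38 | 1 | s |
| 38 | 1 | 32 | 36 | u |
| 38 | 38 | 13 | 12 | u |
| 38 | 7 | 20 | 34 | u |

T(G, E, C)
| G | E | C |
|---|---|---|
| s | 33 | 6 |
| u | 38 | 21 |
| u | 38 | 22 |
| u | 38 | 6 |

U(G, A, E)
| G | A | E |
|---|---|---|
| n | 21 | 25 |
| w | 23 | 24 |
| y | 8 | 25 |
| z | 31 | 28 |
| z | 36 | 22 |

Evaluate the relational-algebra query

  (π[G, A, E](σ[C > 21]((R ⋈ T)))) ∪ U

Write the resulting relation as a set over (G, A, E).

Natural join on E, G: {(33, 15, 14, 13, s, 6), (33, 21, 38, 1, s, 6), (38, 1, 32, 36, u, 21), (38, 1, 32, 36, u, 22), (38, 1, 32, 36, u, 6), (38, 38, 13, 12, u, 21), (38, 38, 13, 12, u, 22), (38, 38, 13, 12, u, 6), (38, 7, 20, 34, u, 21), (38, 7, 20, 34, u, 22), (38, 7, 20, 34, u, 6)}
σ[C > 21]: keep tuples satisfying C > 21 → {(38, 1, 32, 36, u, 22), (38, 38, 13, 12, u, 22), (38, 7, 20, 34, u, 22)}
π[G, A, E]: project onto (G, A, E) → {(u, 1, 38), (u, 38, 38), (u, 7, 38)}
Taking the union: {(n, 21, 25), (u, 1, 38), (u, 38, 38), (u, 7, 38), (w, 23, 24), (y, 8, 25), (z, 31, 28), (z, 36, 22)}

{(n, 21, 25), (u, 1, 38), (u, 38, 38), (u, 7, 38), (w, 23, 24), (y, 8, 25), (z, 31, 28), (z, 36, 22)}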